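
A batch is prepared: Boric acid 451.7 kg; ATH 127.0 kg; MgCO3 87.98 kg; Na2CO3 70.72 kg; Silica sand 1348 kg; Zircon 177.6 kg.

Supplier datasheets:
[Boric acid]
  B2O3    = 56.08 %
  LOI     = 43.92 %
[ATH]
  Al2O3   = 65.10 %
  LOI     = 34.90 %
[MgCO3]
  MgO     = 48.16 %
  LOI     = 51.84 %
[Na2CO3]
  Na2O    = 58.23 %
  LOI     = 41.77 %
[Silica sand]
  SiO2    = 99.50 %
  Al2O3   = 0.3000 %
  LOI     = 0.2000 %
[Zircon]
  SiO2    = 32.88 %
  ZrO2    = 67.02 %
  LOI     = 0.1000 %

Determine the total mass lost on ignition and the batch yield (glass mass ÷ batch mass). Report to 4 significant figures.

LOI loss = 320.7 kg; glass = 1942 kg; yield = 85.83%

Mid-chain values are displayed (rounded to four significant digits) across the worked steps. Each numeric step holds full float precision throughout. Every reported number is rounded only once — the derived quantities, including ignition loss, net glass mass, yield, six oxide percentages, totals, are re-derived using the weight values at 1942 kg of glass at full float precision as given in question or answer.
Ignition loss by material:
  Boric acid: 451.7 × 0.4392 = 198.4 kg
  ATH: 127.0 × 0.3490 = 44.32 kg
  MgCO3: 87.98 × 0.5184 = 45.61 kg
  Na2CO3: 70.72 × 0.4177 = 29.54 kg
  Silica sand: 1348 × 0.002000 = 2.696 kg
  Zircon: 177.6 × 0.001000 = 0.1776 kg
Total LOI = 320.7 kg
Glass = batch − LOI = 2263 − 320.7 = 1942 kg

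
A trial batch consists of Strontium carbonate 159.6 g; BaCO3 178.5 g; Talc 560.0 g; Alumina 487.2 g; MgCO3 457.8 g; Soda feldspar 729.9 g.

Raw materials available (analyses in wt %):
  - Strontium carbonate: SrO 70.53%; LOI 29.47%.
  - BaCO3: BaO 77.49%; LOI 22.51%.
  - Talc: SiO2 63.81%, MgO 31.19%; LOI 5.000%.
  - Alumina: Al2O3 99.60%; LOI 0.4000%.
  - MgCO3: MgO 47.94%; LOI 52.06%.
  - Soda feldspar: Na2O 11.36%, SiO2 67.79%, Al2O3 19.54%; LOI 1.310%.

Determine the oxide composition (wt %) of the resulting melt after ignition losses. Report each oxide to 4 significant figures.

Working values appear rounded to 4 significant digits when written out. Every computation maintains exact precision through every step; every reported number is rounded just once. The derived quantities (six oxide percentages, glass mass, LOI, the totals, the yield) are re-derived using the weight values per 2208 g of glass in full precision, as given in problem or answer.
Mass of each oxide from the mix:
  Na2O: 729.9·0.1136 = 82.92 g
  SrO: 159.6·0.7053 = 112.6 g
  SiO2: 560.0·0.6381 + 729.9·0.6779 = 852.1 g
  MgO: 560.0·0.3119 + 457.8·0.4794 = 394.1 g
  BaO: 178.5·0.7749 = 138.3 g
  Al2O3: 487.2·0.9960 + 729.9·0.1954 = 627.9 g
LOI: 159.6·0.2947 + 178.5·0.2251 + 560.0·0.05000 + 487.2·0.004000 + 457.8·0.5206 + 729.9·0.01310 = 365.1 g
Net of LOI, the glass mass = 2573 − 365.1 = 2208 g (consistent with Σ oxide mass)
percent by weight: oxide/glass ×100

Glass mass = 2208 g (batch 2573 − LOI 365.1).
Composition: Na2O 3.755%, SrO 5.098%, SiO2 38.59%, MgO 17.85%, BaO 6.265%, Al2O3 28.44%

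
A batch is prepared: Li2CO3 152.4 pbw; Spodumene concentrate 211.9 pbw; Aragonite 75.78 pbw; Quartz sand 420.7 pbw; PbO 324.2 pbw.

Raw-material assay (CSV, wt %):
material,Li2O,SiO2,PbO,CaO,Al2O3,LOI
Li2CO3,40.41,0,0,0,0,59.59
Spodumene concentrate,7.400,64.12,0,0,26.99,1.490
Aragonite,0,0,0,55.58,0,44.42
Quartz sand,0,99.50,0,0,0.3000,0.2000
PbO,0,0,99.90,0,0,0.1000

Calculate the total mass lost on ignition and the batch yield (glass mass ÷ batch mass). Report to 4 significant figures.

LOI loss = 128.8 pbw; glass = 1056 pbw; yield = 89.13%

Values along the way are displayed with 4-significant-figure rounding in the working — full precision is held end to end; exactly one rounding lands on every reported result — the derived quantities, which include glass mass, LOI, totals, the five compositions, the yield, are re-derived at exact precision, as set out in the problem or the answer, from the weighed amounts per 1056 pbw of glass.
LOI of each material in turn:
  Li2CO3: 152.4 × 0.5959 = 90.82 pbw
  Spodumene concentrate: 211.9 × 0.01490 = 3.157 pbw
  Aragonite: 75.78 × 0.4442 = 33.66 pbw
  Quartz sand: 420.7 × 0.002000 = 0.8414 pbw
  PbO: 324.2 × 0.001000 = 0.3242 pbw
Total LOI = 128.8 pbw
Glass = batch − LOI = 1185 − 128.8 = 1056 pbw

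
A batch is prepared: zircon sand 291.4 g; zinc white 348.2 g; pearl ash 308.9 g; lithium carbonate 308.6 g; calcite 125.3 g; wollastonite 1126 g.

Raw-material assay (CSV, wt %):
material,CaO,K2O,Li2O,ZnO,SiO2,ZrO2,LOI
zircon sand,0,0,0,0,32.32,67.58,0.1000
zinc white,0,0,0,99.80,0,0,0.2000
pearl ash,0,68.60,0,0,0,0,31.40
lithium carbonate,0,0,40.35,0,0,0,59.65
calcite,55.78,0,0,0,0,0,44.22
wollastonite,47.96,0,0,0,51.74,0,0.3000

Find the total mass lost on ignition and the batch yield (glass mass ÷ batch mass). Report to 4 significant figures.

LOI loss = 340.8 g; glass = 2168 g; yield = 86.41%

Working values are printed, rounded to 4 significant figures, when written out. All internal work maintains exact precision through the solve; a single rounding completes every reported result. All derived quantities are rebuilt at full precision (yield, the totals, ignition loss, net glass mass, six oxide percentages) from the weighed amounts on 2168 g of glass as they appear in the question or the answer.
Loss on ignition, line by line:
  zircon sand: 291.4 × 0.001000 = 0.2914 g
  zinc white: 348.2 × 0.002000 = 0.6964 g
  pearl ash: 308.9 × 0.3140 = 96.99 g
  lithium carbonate: 308.6 × 0.5965 = 184.1 g
  calcite: 125.3 × 0.4422 = 55.41 g
  wollastonite: 1126 × 0.003000 = 3.378 g
Total LOI = 340.8 g
Glass = batch − LOI = 2508 − 340.8 = 2168 g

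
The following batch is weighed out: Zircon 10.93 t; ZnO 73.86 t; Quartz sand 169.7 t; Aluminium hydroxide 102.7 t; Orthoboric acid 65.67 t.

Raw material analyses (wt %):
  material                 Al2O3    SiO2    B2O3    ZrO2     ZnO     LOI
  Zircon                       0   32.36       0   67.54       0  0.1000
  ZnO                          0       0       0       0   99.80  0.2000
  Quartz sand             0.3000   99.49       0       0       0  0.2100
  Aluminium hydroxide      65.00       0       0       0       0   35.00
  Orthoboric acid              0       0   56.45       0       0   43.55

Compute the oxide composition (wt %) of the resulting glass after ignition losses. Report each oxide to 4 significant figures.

Glass mass = 357.8 t (batch 422.9 − LOI 65.06).
Composition: Al2O3 18.80%, SiO2 48.18%, B2O3 10.36%, ZrO2 2.063%, ZnO 20.60%

Each numeric step holds full float precision from start to finish; values along the way are printed rounded to 4 significant digits at each printed step — exactly one rounding lands on each reported number; the derived quantities (ignition loss, yield, five oxide percentages, totals, net glass mass) are re-derived from the weighed amounts at 357.8 t of glass at full float precision as set out in either problem or answer.
Per-oxide mass from batch:
  Al2O3: 169.7·0.003000 + 102.7·0.6500 = 67.26 t
  SiO2: 10.93·0.3236 + 169.7·0.9949 = 172.4 t
  B2O3: 65.67·0.5645 = 37.07 t
  ZrO2: 10.93·0.6754 = 7.382 t
  ZnO: 73.86·0.9980 = 73.71 t
LOI: 10.93·0.001000 + 73.86·0.002000 + 169.7·0.002100 + 102.7·0.3500 + 65.67·0.4355 = 65.06 t
Glass = total batch minus LOI = 422.9 − 65.06 = 357.8 t (matching Σ of the oxides)
percent share: oxide ÷ glass, ×100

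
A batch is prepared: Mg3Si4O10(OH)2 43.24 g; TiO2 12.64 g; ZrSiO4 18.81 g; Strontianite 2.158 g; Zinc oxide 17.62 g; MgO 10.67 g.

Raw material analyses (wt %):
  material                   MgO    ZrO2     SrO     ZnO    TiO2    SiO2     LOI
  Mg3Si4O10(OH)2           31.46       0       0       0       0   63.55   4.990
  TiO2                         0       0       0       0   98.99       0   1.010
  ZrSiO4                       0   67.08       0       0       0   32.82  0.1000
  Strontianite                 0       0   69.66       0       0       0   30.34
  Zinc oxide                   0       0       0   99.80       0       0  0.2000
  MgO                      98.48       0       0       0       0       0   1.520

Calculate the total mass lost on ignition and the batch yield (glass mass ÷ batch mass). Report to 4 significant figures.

All internal work carries full float precision all the way through — in-progress results are printed rounded off to 4 significant figures alongside each step. A single rounding yields every reported value; the derived quantities are computed at exact precision (ignition loss, the yield, totals, net glass mass, six oxide percentages) from the batch weights per 102.0 g of glass, as quoted within the problem or answer text.
LOI of each material in turn:
  Mg3Si4O10(OH)2: 43.24 × 0.04990 = 2.158 g
  TiO2: 12.64 × 0.01010 = 0.1277 g
  ZrSiO4: 18.81 × 0.001000 = 0.01881 g
  Strontianite: 2.158 × 0.3034 = 0.6547 g
  Zinc oxide: 17.62 × 0.002000 = 0.03524 g
  MgO: 10.67 × 0.01520 = 0.1622 g
Total LOI = 3.156 g
Glass = batch − LOI = 105.1 − 3.156 = 102.0 g

LOI loss = 3.156 g; glass = 102.0 g; yield = 97.00%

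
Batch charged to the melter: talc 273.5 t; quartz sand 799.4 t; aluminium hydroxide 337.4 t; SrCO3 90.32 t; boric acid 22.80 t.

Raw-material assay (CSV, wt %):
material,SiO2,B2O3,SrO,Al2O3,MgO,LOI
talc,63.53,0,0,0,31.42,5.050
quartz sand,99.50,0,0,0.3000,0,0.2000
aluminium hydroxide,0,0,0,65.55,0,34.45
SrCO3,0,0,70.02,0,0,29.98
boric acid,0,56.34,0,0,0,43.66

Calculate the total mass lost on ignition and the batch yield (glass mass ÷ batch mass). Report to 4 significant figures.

Working values are printed, with 4-significant-figure rounding, alongside each step — the whole derivation holds full precision at every stage — each reported result takes exactly one rounding; derived quantities, which include ignition loss, the five compositions, yield, totals, glass mass, are rebuilt at full float precision, as set out in question or answer, starting from the weights for 1355 t of glass.
Loss on ignition, line by line:
  talc: 273.5 × 0.05050 = 13.81 t
  quartz sand: 799.4 × 0.002000 = 1.599 t
  aluminium hydroxide: 337.4 × 0.3445 = 116.2 t
  SrCO3: 90.32 × 0.2998 = 27.08 t
  boric acid: 22.80 × 0.4366 = 9.954 t
Total LOI = 168.7 t
Glass = batch − LOI = 1523 − 168.7 = 1355 t

LOI loss = 168.7 t; glass = 1355 t; yield = 88.93%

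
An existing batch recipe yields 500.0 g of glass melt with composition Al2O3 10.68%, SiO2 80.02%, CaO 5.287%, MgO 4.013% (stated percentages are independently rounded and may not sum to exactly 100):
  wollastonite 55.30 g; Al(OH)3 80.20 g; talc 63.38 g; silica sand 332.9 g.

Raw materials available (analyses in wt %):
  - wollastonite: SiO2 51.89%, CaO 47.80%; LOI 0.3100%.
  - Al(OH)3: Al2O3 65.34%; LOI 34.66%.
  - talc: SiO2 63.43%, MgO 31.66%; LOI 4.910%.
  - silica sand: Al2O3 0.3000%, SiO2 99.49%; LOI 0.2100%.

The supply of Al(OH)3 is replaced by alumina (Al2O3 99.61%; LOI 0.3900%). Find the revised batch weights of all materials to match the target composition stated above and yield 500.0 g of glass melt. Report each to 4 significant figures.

Revised batch per 500.0 g glass melt:
  wollastonite: 55.30 g
  alumina: 52.61 g
  talc: 63.38 g
  silica sand: 332.9 g
Total batch = 504.2 g; LOI loss = 4.188 g

The intermediate values appear, with 4-significant-digit rounding, alongside each step; full float precision is held end to end — each reported value takes a single rounding. The derived quantities, including the yield, LOI, glass mass, the totals, four oxide percentages, are recomputed using the weight values per 500.0 g of glass at exact precision, as given in the problem or answer text.
Oxide-by-oxide targets in 500.0 g glass melt:
  Al2O3: 10.68% × 500.0 = 53.40 g
  SiO2: 80.02% × 500.0 = 400.1 g
  CaO: 5.287% × 500.0 = 26.44 g
  MgO: 4.013% × 500.0 = 20.07 g
Balance tally, oxide-wise, given the weights on record, for the quoted basis mass (target by target, the sums agree once rounding is allowed for):
  Al2O3: 52.61·0.9961 + 332.9·0.003000 = 53.40 g (target 53.40 g)
  SiO2: 55.30·0.5189 + 63.38·0.6343 + 332.9·0.9949 = 400.1 g (target 400.1 g)
  CaO: 55.30·0.4780 = 26.43 g (target 26.44 g)
  MgO: 63.38·0.3166 = 20.07 g (target 20.07 g)
Glass-mass closure: total batch − LOI = 500.0 g (per-oxide target masses sum to 500.0 g; stated basis 500.0 g — a pure rounding effect).
Total batch = Σ batch = 504.2 g; the LOI term Σ batch·LOI equals 4.188 g; yield: glass divided by total = 99.17%.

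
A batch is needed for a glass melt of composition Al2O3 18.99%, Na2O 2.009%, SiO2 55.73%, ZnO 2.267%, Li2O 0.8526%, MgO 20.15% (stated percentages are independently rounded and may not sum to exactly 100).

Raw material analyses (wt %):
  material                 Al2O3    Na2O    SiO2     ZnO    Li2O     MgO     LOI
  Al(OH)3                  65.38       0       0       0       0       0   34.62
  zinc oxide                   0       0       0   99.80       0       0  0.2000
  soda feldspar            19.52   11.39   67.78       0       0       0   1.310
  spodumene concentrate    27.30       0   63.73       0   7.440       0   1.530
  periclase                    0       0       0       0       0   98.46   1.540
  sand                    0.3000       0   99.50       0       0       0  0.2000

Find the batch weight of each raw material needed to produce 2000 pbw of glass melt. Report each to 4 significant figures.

Intermediates are shown with 4-significant-digit rounding alongside each step — each numeric step runs at full precision throughout — every reported value takes a single rounding — derived quantities are computed in full float precision (LOI, the yield, the six compositions, totals, net glass mass) from the weighed amounts at 2000 pbw of glass, exactly as printed in the question or the answer.
Per-oxide target masses for 2000 pbw glass melt:
  Al2O3: 18.99% × 2000 = 379.8 pbw
  Na2O: 2.009% × 2000 = 40.18 pbw
  SiO2: 55.73% × 2000 = 1115 pbw
  ZnO: 2.267% × 2000 = 45.34 pbw
  Li2O: 0.8526% × 2000 = 17.05 pbw
  MgO: 20.15% × 2000 = 403.0 pbw
Balance tally, oxide-wise, applying the batch weights above, versus the basis set out (sum by sum, the targets are met within answer rounding):
  Al2O3: 376.5·0.6538 + 352.8·0.1952 + 229.2·0.2730 + 733.1·0.003000 = 379.8 pbw (target 379.8 pbw)
  Na2O: 352.8·0.1139 = 40.18 pbw (target 40.18 pbw)
  SiO2: 352.8·0.6778 + 229.2·0.6373 + 733.1·0.9950 = 1115 pbw (target 1115 pbw)
  ZnO: 45.43·0.9980 = 45.34 pbw (target 45.34 pbw)
  Li2O: 229.2·0.07440 = 17.05 pbw (target 17.05 pbw)
  MgO: 409.3·0.9846 = 403.0 pbw (target 403.0 pbw)
Glass-mass sanity pass: net batch after ignition = 2000 pbw (summing oxide targets gives 2000 pbw; against the stated basis, 2000 pbw — a pure rounding effect).
Summing the batch: Σ batch = 2146 pbw; Σ batch·LOI gives LOI loss = 146.3 pbw; the yield ratio, glass ÷ batch: 93.18%.

Batch per 2000 pbw glass melt:
  Al(OH)3: 376.5 pbw
  zinc oxide: 45.43 pbw
  soda feldspar: 352.8 pbw
  spodumene concentrate: 229.2 pbw
  periclase: 409.3 pbw
  sand: 733.1 pbw
Total batch = 2146 pbw; LOI loss = 146.3 pbw; yield = 93.18%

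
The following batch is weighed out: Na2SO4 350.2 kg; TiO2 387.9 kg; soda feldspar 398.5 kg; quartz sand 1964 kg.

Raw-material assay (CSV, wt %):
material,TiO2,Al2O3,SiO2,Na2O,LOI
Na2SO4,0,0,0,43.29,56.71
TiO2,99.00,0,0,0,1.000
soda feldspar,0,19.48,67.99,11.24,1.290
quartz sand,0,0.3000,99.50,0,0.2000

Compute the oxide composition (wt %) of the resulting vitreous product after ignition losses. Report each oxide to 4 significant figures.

The working math runs at full precision from start to finish — working values are shown rounded off to 4 significant digits on the page; each reported number takes a single rounding — derived quantities (LOI, totals, four oxide percentages, yield, glass mass) are rebuilt at full float precision starting from the weights on 2889 kg of glass precisely as stated by the problem or answer text.
Oxide-by-oxide delivered mass:
  TiO2: 387.9·0.9900 = 384.0 kg
  Al2O3: 398.5·0.1948 + 1964·0.003000 = 83.52 kg
  SiO2: 398.5·0.6799 + 1964·0.9950 = 2225 kg
  Na2O: 350.2·0.4329 + 398.5·0.1124 = 196.4 kg
LOI: 350.2·0.5671 + 387.9·0.01000 + 398.5·0.01290 + 1964·0.002000 = 211.5 kg
The glass mass, total less LOI, = 3101 − 211.5 = 2889 kg (= Σ oxide masses)
percent share: oxide ÷ glass, ×100

Glass mass = 2889 kg (batch 3101 − LOI 211.5).
Composition: TiO2 13.29%, Al2O3 2.891%, SiO2 77.02%, Na2O 6.798%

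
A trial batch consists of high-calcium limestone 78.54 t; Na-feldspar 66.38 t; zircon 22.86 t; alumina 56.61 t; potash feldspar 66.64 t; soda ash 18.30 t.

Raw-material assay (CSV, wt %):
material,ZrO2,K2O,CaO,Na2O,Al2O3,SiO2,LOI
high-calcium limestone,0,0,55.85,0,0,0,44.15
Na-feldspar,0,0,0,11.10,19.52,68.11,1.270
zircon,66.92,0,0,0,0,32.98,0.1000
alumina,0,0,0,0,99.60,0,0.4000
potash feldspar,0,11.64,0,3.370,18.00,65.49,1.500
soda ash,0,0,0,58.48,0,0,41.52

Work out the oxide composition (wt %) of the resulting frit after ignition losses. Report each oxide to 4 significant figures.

Glass mass = 265.0 t (batch 309.3 − LOI 44.37).
Composition: ZrO2 5.774%, K2O 2.928%, CaO 16.55%, Na2O 7.667%, Al2O3 30.70%, SiO2 36.38%

Each numeric step maintains full float precision at each step — mid-chain values are displayed, rounded to 4 significant figures, on the page. A single rounding completes every reported figure; derived quantities (yield, ignition loss, the totals, the six compositions, net glass mass) are recomputed starting from the weights at 265.0 t of glass at exact precision as given in question or answer.
Oxide-by-oxide delivered mass:
  ZrO2: 22.86·0.6692 = 15.30 t
  K2O: 66.64·0.1164 = 7.757 t
  CaO: 78.54·0.5585 = 43.86 t
  Na2O: 66.38·0.1110 + 66.64·0.03370 + 18.30·0.5848 = 20.32 t
  Al2O3: 66.38·0.1952 + 56.61·0.9960 + 66.64·0.1800 = 81.34 t
  SiO2: 66.38·0.6811 + 22.86·0.3298 + 66.64·0.6549 = 96.39 t
LOI: 78.54·0.4415 + 66.38·0.01270 + 22.86·0.001000 + 56.61·0.004000 + 66.64·0.01500 + 18.30·0.4152 = 44.37 t
Glass = total batch minus LOI = 309.3 − 44.37 = 265.0 t (matching Σ of the oxides)
wt % = 100 × oxide mass / glass mass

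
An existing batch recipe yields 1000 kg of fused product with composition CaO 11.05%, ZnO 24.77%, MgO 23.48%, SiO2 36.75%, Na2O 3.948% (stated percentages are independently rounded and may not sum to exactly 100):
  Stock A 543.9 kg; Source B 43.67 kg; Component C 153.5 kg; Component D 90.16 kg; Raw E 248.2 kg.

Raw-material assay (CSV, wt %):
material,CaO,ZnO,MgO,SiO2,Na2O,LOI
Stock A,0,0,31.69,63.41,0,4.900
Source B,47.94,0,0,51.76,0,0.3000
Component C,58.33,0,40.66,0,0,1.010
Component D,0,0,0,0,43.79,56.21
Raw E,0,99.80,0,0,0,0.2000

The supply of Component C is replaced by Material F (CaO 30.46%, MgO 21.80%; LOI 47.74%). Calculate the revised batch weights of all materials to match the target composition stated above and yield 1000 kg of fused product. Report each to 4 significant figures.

Values along the way appear rounded to four significant figures alongside each step. Each numeric step runs at exact precision in all steps. Each reported result sees exactly one rounding. All derived quantities, including ignition loss, five oxide percentages, totals, glass mass, the yield, are computed from the batch weights at 1000 kg of glass in full float precision, as given in question or answer.
Target masses of each oxide per 1000 kg fused product:
  CaO: 11.05% × 1000 = 110.5 kg
  ZnO: 24.77% × 1000 = 247.7 kg
  MgO: 23.48% × 1000 = 234.8 kg
  SiO2: 36.75% × 1000 = 367.5 kg
  Na2O: 3.948% × 1000 = 39.48 kg
Oxide-by-oxide audit working from each reported weight, for the quoted basis mass (each sum matches its target mass once rounding is allowed for):
  CaO: 46.44·0.4794 + 289.7·0.3046 = 110.5 kg (target 110.5 kg)
  ZnO: 248.2·0.9980 = 247.7 kg (target 247.7 kg)
  MgO: 541.7·0.3169 + 289.7·0.2180 = 234.8 kg (target 234.8 kg)
  SiO2: 541.7·0.6341 + 46.44·0.5176 = 367.5 kg (target 367.5 kg)
  Na2O: 90.16·0.4379 = 39.48 kg (target 39.48 kg)
Mass balance on the glass: Σ batch − LOI loss = 1000 kg (the targets, summed, come to 1000 kg; the stated basis being 1000 kg — deltas are rounding alone).
Batch total: Σ batch = 1216 kg; loss to ignition Σ batch·LOI = 216.2 kg; yield: glass divided by total = 82.23%.

Revised batch per 1000 kg fused product:
  Stock A: 541.7 kg
  Source B: 46.44 kg
  Material F: 289.7 kg
  Component D: 90.16 kg
  Raw E: 248.2 kg
Total batch = 1216 kg; LOI loss = 216.2 kg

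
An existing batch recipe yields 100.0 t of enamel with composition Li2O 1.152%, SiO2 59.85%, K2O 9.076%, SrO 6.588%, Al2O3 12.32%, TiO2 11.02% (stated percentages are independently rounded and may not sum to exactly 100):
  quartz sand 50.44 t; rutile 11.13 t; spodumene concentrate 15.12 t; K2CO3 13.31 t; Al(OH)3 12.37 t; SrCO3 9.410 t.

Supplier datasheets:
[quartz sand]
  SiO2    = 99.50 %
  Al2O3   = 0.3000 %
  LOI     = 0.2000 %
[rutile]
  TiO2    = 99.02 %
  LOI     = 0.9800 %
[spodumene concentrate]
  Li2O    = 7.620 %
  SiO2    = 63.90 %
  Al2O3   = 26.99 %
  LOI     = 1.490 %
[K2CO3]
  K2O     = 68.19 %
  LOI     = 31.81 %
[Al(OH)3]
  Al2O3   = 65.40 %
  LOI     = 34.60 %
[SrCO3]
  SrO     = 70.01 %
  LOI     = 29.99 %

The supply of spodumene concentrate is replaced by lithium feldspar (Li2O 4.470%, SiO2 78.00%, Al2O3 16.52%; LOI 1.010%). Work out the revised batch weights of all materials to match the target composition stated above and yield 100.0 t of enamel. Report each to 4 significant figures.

Every computation carries full precision at each step; intermediates are displayed (rounded to 4 significant digits) alongside each step; every reported result takes exactly one rounding. All derived quantities are computed in exact precision (net glass mass, LOI, the yield, the six compositions, totals) starting from the weights on 100.0 t of glass precisely as stated by the problem or the answer.
Target masses of each oxide per 100.0 t enamel:
  Li2O: 1.152% × 100.0 = 1.152 t
  SiO2: 59.85% × 100.0 = 59.85 t
  K2O: 9.076% × 100.0 = 9.076 t
  SrO: 6.588% × 100.0 = 6.588 t
  Al2O3: 12.32% × 100.0 = 12.32 t
  TiO2: 11.02% × 100.0 = 11.02 t
Mass-balance tally per oxide on the weights just shown, relative to the basis at hand (oxide sums agree with the targets net of answer rounding effects):
  Li2O: 25.77·0.04470 = 1.152 t (target 1.152 t)
  SiO2: 39.95·0.9950 + 25.77·0.7800 = 59.85 t (target 59.85 t)
  K2O: 13.31·0.6819 = 9.076 t (target 9.076 t)
  SrO: 9.410·0.7001 = 6.588 t (target 6.588 t)
  Al2O3: 39.95·0.003000 + 25.77·0.1652 + 12.14·0.6540 = 12.32 t (target 12.32 t)
  TiO2: 11.13·0.9902 = 11.02 t (target 11.02 t)
Consistency of the glass mass: the batch minus its LOI: 100.0 t (summing oxide targets gives 100.0 t; against the stated basis, 100.0 t — any gap is answer rounding).
Total batch = Σ batch = 111.7 t; LOI removed, Σ of batch·LOI: 11.71 t; as yield: glass ÷ batch → 89.52%.

Revised batch per 100.0 t enamel:
  quartz sand: 39.95 t
  rutile: 11.13 t
  lithium feldspar: 25.77 t
  K2CO3: 13.31 t
  Al(OH)3: 12.14 t
  SrCO3: 9.410 t
Total batch = 111.7 t; LOI loss = 11.71 t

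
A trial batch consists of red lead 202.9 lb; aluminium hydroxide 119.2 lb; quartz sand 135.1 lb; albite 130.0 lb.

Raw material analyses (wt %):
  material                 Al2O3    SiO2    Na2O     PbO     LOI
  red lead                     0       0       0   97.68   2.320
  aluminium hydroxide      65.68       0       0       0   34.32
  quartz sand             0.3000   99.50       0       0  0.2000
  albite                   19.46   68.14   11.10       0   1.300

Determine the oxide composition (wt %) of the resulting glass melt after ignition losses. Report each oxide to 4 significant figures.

Glass mass = 539.6 lb (batch 587.2 − LOI 47.58).
Composition: Al2O3 19.27%, SiO2 41.33%, Na2O 2.674%, PbO 36.73%

The working math holds exact precision from start to finish; in-progress results are shown (rounded to four significant digits) across the worked steps; a single rounding produces each reported value — all derived quantities (the totals, the yield, LOI, the four compositions, glass mass) are computed in full precision starting from the weights on 539.6 lb of glass, exactly as printed in question or answer.
Mass of each oxide from the mix:
  Al2O3: 119.2·0.6568 + 135.1·0.003000 + 130.0·0.1946 = 104.0 lb
  SiO2: 135.1·0.9950 + 130.0·0.6814 = 223.0 lb
  Na2O: 130.0·0.1110 = 14.43 lb
  PbO: 202.9·0.9768 = 198.2 lb
LOI: 202.9·0.02320 + 119.2·0.3432 + 135.1·0.002000 + 130.0·0.01300 = 47.58 lb
Resulting glass, batch − LOI: 587.2 − 47.58 = 539.6 lb (matching Σ of the oxides)
percent by weight: oxide/glass ×100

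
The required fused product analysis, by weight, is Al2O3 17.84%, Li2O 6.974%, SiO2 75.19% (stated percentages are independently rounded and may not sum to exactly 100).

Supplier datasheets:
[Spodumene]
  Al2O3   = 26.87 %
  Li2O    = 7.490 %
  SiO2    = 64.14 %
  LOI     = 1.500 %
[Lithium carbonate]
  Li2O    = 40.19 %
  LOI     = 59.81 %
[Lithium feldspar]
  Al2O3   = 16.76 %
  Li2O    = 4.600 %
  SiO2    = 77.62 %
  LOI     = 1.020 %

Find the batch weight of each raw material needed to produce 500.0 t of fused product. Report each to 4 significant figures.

Batch per 500.0 t fused product:
  Spodumene: 61.62 t
  Lithium carbonate: 25.67 t
  Lithium feldspar: 433.4 t
Total batch = 520.7 t; LOI loss = 20.70 t; yield = 96.02%

Mid-chain values appear rounded to 4 significant figures between the steps — every computation maintains full precision through the solve — every reported number is rounded once only — the derived quantities are re-derived from the weighed amounts for 500.0 t of glass in full precision (the three compositions, net glass mass, totals, LOI, yield), as set out in the problem or answer text.
Per-oxide target masses for 500.0 t fused product:
  Al2O3: 17.84% × 500.0 = 89.20 t
  Li2O: 6.974% × 500.0 = 34.87 t
  SiO2: 75.19% × 500.0 = 376.0 t
Oxide-by-oxide audit from the weights as reported, for the quoted basis mass (summed amounts equal target values within answer rounding):
  Al2O3: 61.62·0.2687 + 433.4·0.1676 = 89.20 t (target 89.20 t)
  Li2O: 61.62·0.07490 + 25.67·0.4019 + 433.4·0.04600 = 34.87 t (target 34.87 t)
  SiO2: 61.62·0.6414 + 433.4·0.7762 = 375.9 t (target 376.0 t)
Mass balance on the glass: total batch − LOI = 500.0 t (the targets, summed, come to 500.0 t; against the stated basis, 500.0 t — rounding explains the deltas).
Summing the batch: Σ batch = 520.7 t; the LOI term Σ batch·LOI equals 20.70 t; glass ÷ batch gives a yield of 96.02%.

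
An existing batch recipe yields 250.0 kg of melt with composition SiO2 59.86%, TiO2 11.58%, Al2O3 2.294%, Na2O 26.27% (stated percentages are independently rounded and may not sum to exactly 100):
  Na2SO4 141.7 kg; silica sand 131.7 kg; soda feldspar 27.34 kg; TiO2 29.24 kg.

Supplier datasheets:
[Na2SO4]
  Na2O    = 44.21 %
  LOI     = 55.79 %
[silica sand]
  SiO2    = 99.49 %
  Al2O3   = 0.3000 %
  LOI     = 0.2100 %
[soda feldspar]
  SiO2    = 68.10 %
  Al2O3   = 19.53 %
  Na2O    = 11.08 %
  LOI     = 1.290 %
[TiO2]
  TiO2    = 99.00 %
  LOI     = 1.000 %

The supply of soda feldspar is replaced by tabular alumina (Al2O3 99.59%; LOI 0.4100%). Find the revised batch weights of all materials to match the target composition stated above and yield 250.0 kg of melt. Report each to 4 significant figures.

Exact precision is carried throughout — working values are displayed (rounded to 4 significant digits) in the printout. A single rounding produces every reported result — all derived quantities, including totals, net glass mass, the four compositions, ignition loss, yield, are computed from the weighed amounts per 250.0 kg of glass at exact precision, exactly as shown in either problem or answer.
Oxide-by-oxide targets in 250.0 kg melt:
  SiO2: 59.86% × 250.0 = 149.6 kg
  TiO2: 11.58% × 250.0 = 28.95 kg
  Al2O3: 2.294% × 250.0 = 5.735 kg
  Na2O: 26.27% × 250.0 = 65.68 kg
Oxide-by-oxide audit given the weights on record, for the quoted basis mass (sums match the target masses modulo rounding of the values):
  SiO2: 150.4·0.9949 = 149.6 kg (target 149.6 kg)
  TiO2: 29.24·0.9900 = 28.95 kg (target 28.95 kg)
  Al2O3: 150.4·0.003000 + 5.306·0.9959 = 5.735 kg (target 5.735 kg)
  Na2O: 148.6·0.4421 = 65.70 kg (target 65.68 kg)
Auditing the glass mass value: batch Σ − ignition loss = 250.0 kg (summing oxide targets gives 250.0 kg; with the basis standing at 250.0 kg — rounding explains the deltas).
Batch grand total — Σ batch = 333.5 kg; LOI removed, Σ of batch·LOI: 83.53 kg; yield: glass divided by total = 74.96%.

Revised batch per 250.0 kg melt:
  Na2SO4: 148.6 kg
  silica sand: 150.4 kg
  tabular alumina: 5.306 kg
  TiO2: 29.24 kg
Total batch = 333.5 kg; LOI loss = 83.53 kg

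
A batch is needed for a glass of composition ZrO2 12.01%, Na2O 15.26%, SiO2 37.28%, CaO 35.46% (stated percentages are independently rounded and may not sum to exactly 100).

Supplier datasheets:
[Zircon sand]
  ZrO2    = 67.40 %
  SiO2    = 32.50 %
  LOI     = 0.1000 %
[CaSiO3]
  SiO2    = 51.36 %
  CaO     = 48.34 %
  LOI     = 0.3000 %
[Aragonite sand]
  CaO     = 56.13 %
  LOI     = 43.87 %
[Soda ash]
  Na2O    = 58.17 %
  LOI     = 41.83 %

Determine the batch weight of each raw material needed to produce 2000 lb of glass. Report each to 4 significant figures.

Batch per 2000 lb glass:
  Zircon sand: 356.4 lb
  CaSiO3: 1226 lb
  Aragonite sand: 207.5 lb
  Soda ash: 524.7 lb
Total batch = 2315 lb; LOI loss = 314.5 lb; yield = 86.41%

Intermediates are printed, rounded to four significant figures, between the steps — the whole derivation keeps full float precision all the way through; a single rounding completes each reported figure; the derived quantities are re-derived using the weight values for 2000 lb of glass at full float precision (four oxide percentages, the totals, net glass mass, LOI, the yield) as written in question or answer.
Target oxide masses per 2000 lb glass:
  ZrO2: 12.01% × 2000 = 240.2 lb
  Na2O: 15.26% × 2000 = 305.2 lb
  SiO2: 37.28% × 2000 = 745.6 lb
  CaO: 35.46% × 2000 = 709.2 lb
Checking each oxide sum given the weights on record, under the basis named above (delivered sums recover each target inside rounding margins):
  ZrO2: 356.4·0.6740 = 240.2 lb (target 240.2 lb)
  Na2O: 524.7·0.5817 = 305.2 lb (target 305.2 lb)
  SiO2: 356.4·0.3250 + 1226·0.5136 = 745.5 lb (target 745.6 lb)
  CaO: 1226·0.4834 + 207.5·0.5613 = 709.1 lb (target 709.2 lb)
Glass-mass bookkeeping: total batch − LOI = 2000 lb (the targets, summed, come to 2000 lb; the stated basis being 2000 lb — a pure rounding effect).
Total batch = Σ batch = 2315 lb; LOI loss = Σ batch·LOI = 314.5 lb; glass ÷ batch gives a yield of 86.41%.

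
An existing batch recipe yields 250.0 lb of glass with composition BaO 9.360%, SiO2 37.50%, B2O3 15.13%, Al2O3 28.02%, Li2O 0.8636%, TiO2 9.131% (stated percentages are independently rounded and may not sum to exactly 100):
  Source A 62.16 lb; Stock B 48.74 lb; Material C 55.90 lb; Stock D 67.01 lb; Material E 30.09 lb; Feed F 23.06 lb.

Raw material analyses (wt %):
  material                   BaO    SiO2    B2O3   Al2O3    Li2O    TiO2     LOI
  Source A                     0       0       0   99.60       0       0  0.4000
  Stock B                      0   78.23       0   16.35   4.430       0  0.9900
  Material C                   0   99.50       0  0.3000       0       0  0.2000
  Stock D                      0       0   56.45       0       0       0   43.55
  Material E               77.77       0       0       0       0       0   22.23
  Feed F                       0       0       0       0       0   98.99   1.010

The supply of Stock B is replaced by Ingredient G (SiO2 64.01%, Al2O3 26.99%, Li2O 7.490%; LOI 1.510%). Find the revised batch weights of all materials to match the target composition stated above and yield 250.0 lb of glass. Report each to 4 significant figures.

Revised batch per 250.0 lb glass:
  Source A: 62.29 lb
  Ingredient G: 28.83 lb
  Material C: 75.68 lb
  Stock D: 67.01 lb
  Material E: 30.09 lb
  Feed F: 23.06 lb
Total batch = 287.0 lb; LOI loss = 36.94 lb

All internal work keeps exact precision in all steps — values along the way are displayed, rounded to 4 significant figures, when written out. Each reported result is rounded only once — the derived quantities (six oxide percentages, net glass mass, the yield, totals, ignition loss) are re-derived from the batch weights on 250.0 lb of glass at full float precision exactly as shown in either problem or answer.
Target oxide masses per 250.0 lb glass:
  BaO: 9.360% × 250.0 = 23.40 lb
  SiO2: 37.50% × 250.0 = 93.75 lb
  B2O3: 15.13% × 250.0 = 37.83 lb
  Al2O3: 28.02% × 250.0 = 70.05 lb
  Li2O: 0.8636% × 250.0 = 2.159 lb
  TiO2: 9.131% × 250.0 = 22.83 lb
Oxide-by-oxide audit using the reported weights, versus the basis set out (each sum matches its target mass exact up to rounding of places):
  BaO: 30.09·0.7777 = 23.40 lb (target 23.40 lb)
  SiO2: 28.83·0.6401 + 75.68·0.9950 = 93.76 lb (target 93.75 lb)
  B2O3: 67.01·0.5645 = 37.83 lb (target 37.83 lb)
  Al2O3: 62.29·0.9960 + 28.83·0.2699 + 75.68·0.003000 = 70.05 lb (target 70.05 lb)
  Li2O: 28.83·0.07490 = 2.159 lb (target 2.159 lb)
  TiO2: 23.06·0.9899 = 22.83 lb (target 22.83 lb)
The glass-mass cross-check: net batch after ignition = 250.0 lb (targets for the oxides total 250.0 lb; stated basis 250.0 lb — a pure rounding effect).
Adding the batch up: Σ batch = 287.0 lb; LOI loss = Σ batch·LOI = 36.94 lb; yield: glass divided by total = 87.13%.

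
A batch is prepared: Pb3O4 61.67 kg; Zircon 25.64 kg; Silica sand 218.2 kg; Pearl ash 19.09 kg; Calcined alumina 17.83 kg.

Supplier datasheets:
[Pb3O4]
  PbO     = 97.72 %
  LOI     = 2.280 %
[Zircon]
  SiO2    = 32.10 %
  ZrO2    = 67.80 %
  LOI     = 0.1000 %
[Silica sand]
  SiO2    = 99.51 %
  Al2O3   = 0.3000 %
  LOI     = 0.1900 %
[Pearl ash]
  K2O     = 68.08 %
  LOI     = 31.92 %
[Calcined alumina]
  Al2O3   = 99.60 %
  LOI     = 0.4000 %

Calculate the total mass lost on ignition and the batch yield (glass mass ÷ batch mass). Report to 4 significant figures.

The intermediate values are shown (rounded to four significant figures) at each printed step; all internal work carries exact precision through the solve. Each reported figure is rounded just once; all derived quantities, which include LOI, net glass mass, the five compositions, the totals, the yield, are computed at full float precision, as quoted within the problem or answer text, from the weighed amounts at 334.4 kg of glass.
LOI of each material in turn:
  Pb3O4: 61.67 × 0.02280 = 1.406 kg
  Zircon: 25.64 × 0.001000 = 0.02564 kg
  Silica sand: 218.2 × 0.001900 = 0.4146 kg
  Pearl ash: 19.09 × 0.3192 = 6.094 kg
  Calcined alumina: 17.83 × 0.004000 = 0.07132 kg
Total LOI = 8.011 kg
Glass = batch − LOI = 342.4 − 8.011 = 334.4 kg

LOI loss = 8.011 kg; glass = 334.4 kg; yield = 97.66%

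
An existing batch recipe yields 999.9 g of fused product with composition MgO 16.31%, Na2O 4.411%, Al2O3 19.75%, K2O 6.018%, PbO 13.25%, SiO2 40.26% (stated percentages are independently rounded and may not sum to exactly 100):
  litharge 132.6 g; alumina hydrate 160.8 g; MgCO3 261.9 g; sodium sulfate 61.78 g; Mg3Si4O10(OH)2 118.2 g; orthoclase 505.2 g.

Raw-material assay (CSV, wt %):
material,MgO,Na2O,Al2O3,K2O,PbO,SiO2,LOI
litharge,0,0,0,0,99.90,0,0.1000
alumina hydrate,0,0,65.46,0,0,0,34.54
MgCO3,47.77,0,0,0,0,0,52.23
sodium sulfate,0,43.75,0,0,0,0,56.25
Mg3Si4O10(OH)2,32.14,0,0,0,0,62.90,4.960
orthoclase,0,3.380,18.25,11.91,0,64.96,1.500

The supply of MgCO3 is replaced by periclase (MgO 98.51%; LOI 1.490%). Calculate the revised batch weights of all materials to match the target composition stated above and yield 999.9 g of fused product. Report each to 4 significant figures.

Each numeric step maintains full precision through the solve; values along the way appear rounded to four significant digits as written; every reported number carries a single rounding. All derived quantities, including glass mass, LOI, six oxide percentages, yield, totals, are carried using the weight values per 999.9 g of glass in full precision, as written in problem or answer.
Target masses of each oxide per 999.9 g fused product:
  MgO: 16.31% × 999.9 = 163.1 g
  Na2O: 4.411% × 999.9 = 44.11 g
  Al2O3: 19.75% × 999.9 = 197.5 g
  K2O: 6.018% × 999.9 = 60.17 g
  PbO: 13.25% × 999.9 = 132.5 g
  SiO2: 40.26% × 999.9 = 402.6 g
Balance tally, oxide-wise, applying the batch weights above, against the basis in use (sum by sum, the targets are met once rounding is allowed for):
  MgO: 127.0·0.9851 + 118.2·0.3214 = 163.1 g (target 163.1 g)
  Na2O: 61.78·0.4375 + 505.2·0.03380 = 44.10 g (target 44.11 g)
  Al2O3: 160.8·0.6546 + 505.2·0.1825 = 197.5 g (target 197.5 g)
  K2O: 505.2·0.1191 = 60.17 g (target 60.17 g)
  PbO: 132.6·0.9990 = 132.5 g (target 132.5 g)
  SiO2: 118.2·0.6290 + 505.2·0.6496 = 402.5 g (target 402.6 g)
Glass-mass closure: whole batch net of LOI = 999.8 g (oxide target masses add up to 999.9 g; versus the stated basis of 999.9 g — a pure rounding effect).
Whole-batch sum: Σ batch = 1106 g; LOI loss = Σ batch·LOI = 105.8 g; the yield ratio, glass ÷ batch: 90.43%.

Revised batch per 999.9 g fused product:
  litharge: 132.6 g
  alumina hydrate: 160.8 g
  periclase: 127.0 g
  sodium sulfate: 61.78 g
  Mg3Si4O10(OH)2: 118.2 g
  orthoclase: 505.2 g
Total batch = 1106 g; LOI loss = 105.8 g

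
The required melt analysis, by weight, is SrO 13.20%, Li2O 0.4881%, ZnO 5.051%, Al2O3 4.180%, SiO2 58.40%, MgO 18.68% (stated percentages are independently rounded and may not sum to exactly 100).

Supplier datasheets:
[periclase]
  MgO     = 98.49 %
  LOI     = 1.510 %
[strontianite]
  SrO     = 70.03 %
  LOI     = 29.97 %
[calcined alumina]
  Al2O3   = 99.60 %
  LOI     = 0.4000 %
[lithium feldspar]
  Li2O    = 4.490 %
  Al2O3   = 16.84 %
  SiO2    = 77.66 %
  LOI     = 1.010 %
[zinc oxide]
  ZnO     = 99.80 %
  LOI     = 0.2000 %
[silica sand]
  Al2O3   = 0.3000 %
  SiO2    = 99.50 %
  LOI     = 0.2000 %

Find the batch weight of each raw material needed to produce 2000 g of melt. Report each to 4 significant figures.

The intermediate values are displayed with 4-significant-digit rounding across the worked steps — each numeric step carries exact precision at each step; every reported result sees exactly one rounding — the derived quantities (the totals, ignition loss, glass mass, six oxide percentages, the yield) are rebuilt from the batch weights at 2000 g of glass at full float precision as quoted within question or answer.
The oxide mass targets at 2000 g melt:
  SrO: 13.20% × 2000 = 264.0 g
  Li2O: 0.4881% × 2000 = 9.762 g
  ZnO: 5.051% × 2000 = 101.0 g
  Al2O3: 4.180% × 2000 = 83.60 g
  SiO2: 58.40% × 2000 = 1168 g
  MgO: 18.68% × 2000 = 373.6 g
Checking each oxide sum on the weights just shown, on the stated basis (sums match the target masses inside rounding margins):
  SrO: 377.0·0.7003 = 264.0 g (target 264.0 g)
  Li2O: 217.4·0.04490 = 9.761 g (target 9.762 g)
  ZnO: 101.2·0.9980 = 101.0 g (target 101.0 g)
  Al2O3: 44.15·0.9960 + 217.4·0.1684 + 1004·0.003000 = 83.60 g (target 83.60 g)
  SiO2: 217.4·0.7766 + 1004·0.9950 = 1168 g (target 1168 g)
  MgO: 379.3·0.9849 = 373.6 g (target 373.6 g)
Glass-mass closure: total batch − LOI = 2000 g (oxide target masses add up to 2000 g; with the basis standing at 2000 g — deltas are rounding alone).
Whole-batch sum: Σ batch = 2123 g; LOI loss = Σ batch·LOI = 123.3 g; yield: glass divided by total = 94.19%.

Batch per 2000 g melt:
  periclase: 379.3 g
  strontianite: 377.0 g
  calcined alumina: 44.15 g
  lithium feldspar: 217.4 g
  zinc oxide: 101.2 g
  silica sand: 1004 g
Total batch = 2123 g; LOI loss = 123.3 g; yield = 94.19%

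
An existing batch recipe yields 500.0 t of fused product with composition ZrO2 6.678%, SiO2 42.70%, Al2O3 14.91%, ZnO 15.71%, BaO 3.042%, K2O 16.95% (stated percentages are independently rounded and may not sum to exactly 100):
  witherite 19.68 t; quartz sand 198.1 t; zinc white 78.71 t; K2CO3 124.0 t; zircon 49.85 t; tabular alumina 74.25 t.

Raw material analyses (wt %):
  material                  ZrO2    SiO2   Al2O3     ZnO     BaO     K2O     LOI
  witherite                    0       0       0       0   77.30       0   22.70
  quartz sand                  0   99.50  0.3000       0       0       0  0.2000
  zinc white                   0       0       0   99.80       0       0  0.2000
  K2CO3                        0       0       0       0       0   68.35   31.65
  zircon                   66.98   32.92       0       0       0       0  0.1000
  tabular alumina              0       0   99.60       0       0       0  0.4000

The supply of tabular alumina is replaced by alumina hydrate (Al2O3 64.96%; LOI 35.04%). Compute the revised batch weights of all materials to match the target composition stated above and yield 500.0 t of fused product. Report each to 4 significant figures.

Revised batch per 500.0 t fused product:
  witherite: 19.68 t
  quartz sand: 198.1 t
  zinc white: 78.71 t
  K2CO3: 124.0 t
  zircon: 49.85 t
  alumina hydrate: 113.8 t
Total batch = 584.1 t; LOI loss = 84.19 t

Working values appear rounded off to 4 significant digits alongside each step; every computation holds full precision at each step. Every reported figure receives exactly one rounding — the derived quantities (the totals, LOI, net glass mass, yield, six oxide percentages) are recomputed at full float precision starting from the weights at 500.0 t of glass, as given in the problem or the answer.
The oxide mass targets at 500.0 t fused product:
  ZrO2: 6.678% × 500.0 = 33.39 t
  SiO2: 42.70% × 500.0 = 213.5 t
  Al2O3: 14.91% × 500.0 = 74.55 t
  ZnO: 15.71% × 500.0 = 78.55 t
  BaO: 3.042% × 500.0 = 15.21 t
  K2O: 16.95% × 500.0 = 84.75 t
A balance pass over the oxides, per the reported batch figures, per the basis as stated (each sum matches its target mass inside rounding margins):
  ZrO2: 49.85·0.6698 = 33.39 t (target 33.39 t)
  SiO2: 198.1·0.9950 + 49.85·0.3292 = 213.5 t (target 213.5 t)
  Al2O3: 198.1·0.003000 + 113.8·0.6496 = 74.52 t (target 74.55 t)
  ZnO: 78.71·0.9980 = 78.55 t (target 78.55 t)
  BaO: 19.68·0.7730 = 15.21 t (target 15.21 t)
  K2O: 124.0·0.6835 = 84.75 t (target 84.75 t)
Glass mass check: Σ batch − LOI loss = 499.9 t (the Σ of target masses is 500.0 t; with the basis standing at 500.0 t — a pure rounding effect).
Summing the batch: Σ batch = 584.1 t; LOI removed, Σ of batch·LOI: 84.19 t; yield: glass divided by total = 85.59%.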